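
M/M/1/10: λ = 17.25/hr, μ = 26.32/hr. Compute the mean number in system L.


ρ = 17.25/26.32 = 0.6554
L = ρ[1 − (K+1)ρ^K + Kρ^(K+1)] / [(1−ρ)(1−ρ^(K+1))]
Numerator: 0.6554·(1 − 11·0.014623 + 10·0.009584) = 0.612785
Denominator: (0.3446)·(0.990416) = 0.341302
L = 0.612785/0.341302 = 1.7954

Final: 1.7954


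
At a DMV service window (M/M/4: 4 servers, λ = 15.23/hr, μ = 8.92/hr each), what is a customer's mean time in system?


a = 1.7074; ρ = 0.4268; P₀ = 0.178177
Lq = P₀·a^c·ρ/(c!(1−ρ)²) = 0.08198
Wq = Lq/λ = 0.08198/15.23 = 0.005383 hr
W = Wq + 1/μ = 0.005383 + 0.11211 = 0.11749 hr

Final: 0.11749 hr


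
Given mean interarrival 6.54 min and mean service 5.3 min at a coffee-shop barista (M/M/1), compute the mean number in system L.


λ = 60/6.54 = 9.1743 /hr
μ = 60/5.3 = 11.3208 /hr
ρ = λ/μ = 9.1743/11.3208 = 0.8104
L = ρ/(1−ρ) = 0.8104/0.1896 = 4.2742

Final: 4.2742


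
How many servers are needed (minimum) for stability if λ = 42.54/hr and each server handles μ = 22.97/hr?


Stability requires cμ > λ ⇔ c > λ/μ.
λ/μ = 42.54/22.97 = 1.8520
Minimum integer c = ⌊1.8520⌋ + 1 = 2
Check: 2·22.97 = 45.94 > 42.54, while 1·22.97 = 22.97 ≤ 42.54

Final: 2 servers


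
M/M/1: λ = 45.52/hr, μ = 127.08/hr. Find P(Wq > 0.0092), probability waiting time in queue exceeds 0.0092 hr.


ρ = 45.52/127.08 = 0.3582
P(Wq > t) = ρ·e^{−(μ−λ)t} = 0.3582·e^{−0.7504}
= 0.3582·0.472200 = 0.169142

Final: 0.169142


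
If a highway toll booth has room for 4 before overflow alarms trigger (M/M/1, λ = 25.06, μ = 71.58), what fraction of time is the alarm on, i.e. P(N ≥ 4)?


ρ = 25.06/71.58 = 0.3501
P(N ≥ n) = ρ^n = 0.3501^4 = 0.015023

Final: 0.015023


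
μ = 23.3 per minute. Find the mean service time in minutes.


Mean service time = 1/μ = 1/23.3 minute = 0.04292 minute
In minutes: 0.04292 × 1 = 0.04292 min

Final: 0.04292 min


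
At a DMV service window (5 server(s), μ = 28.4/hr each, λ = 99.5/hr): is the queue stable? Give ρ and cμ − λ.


Total capacity cμ = 5·28.4 = 142.00/hr
ρ = λ/(cμ) = 99.5/142.00 = 0.7007
Stable ⇔ ρ < 1: YES
Spare capacity = cμ − λ = 142.00 − 99.5 = 42.50/hr

Final: ρ = 0.7007; stable; margin = 42.50/hr


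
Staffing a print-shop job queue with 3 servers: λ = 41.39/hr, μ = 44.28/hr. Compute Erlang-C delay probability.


a = λ/μ = 0.9347; ρ = a/3 = 0.3116
P₀ = 0.389208 (from M/M/c formula)
C(c,a) = [a^c/(c!(1−ρ))]·P₀ = [0.81670/(6·0.6884)]·0.389208
= 0.19772·0.389208 = 0.076955

Final: 0.076955


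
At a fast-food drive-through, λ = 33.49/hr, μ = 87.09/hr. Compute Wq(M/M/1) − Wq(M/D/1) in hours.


ρ = 33.49/87.09 = 0.3845
Wq(M/M/1) = ρ/(μ−λ) = 0.3845/53.60 = 0.007174 hr
Wq(M/D/1) = ρ/(2(μ−λ)) = 0.003587 hr
Savings = 0.007174 − 0.003587 = 0.003587 hr

Final: 0.003587 hr


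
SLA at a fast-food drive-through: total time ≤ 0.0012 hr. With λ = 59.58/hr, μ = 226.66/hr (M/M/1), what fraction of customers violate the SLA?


W ~ Exponential(μ−λ) for M/M/1.
μ − λ = 226.66 − 59.58 = 167.0800
P(W > t) = e^{−(μ−λ)t} = e^{−0.2005} = 0.818325

Final: 0.818325


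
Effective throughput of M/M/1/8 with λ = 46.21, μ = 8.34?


ρ = 5.5408; P_K = (1−ρ)ρ^8/(1−ρ^9) = 0.819520
λ_eff = λ(1 − P_K) = 46.21·(1 − 0.819520) = 46.21·0.180480 = 8.3400 /hr

Final: 8.3400 /hr


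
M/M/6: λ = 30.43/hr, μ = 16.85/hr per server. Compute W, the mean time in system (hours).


a = 1.8059; ρ = 0.3010; P₀ = 0.164191
Lq = P₀·a^c·ρ/(c!(1−ρ)²) = 0.004873
Wq = Lq/λ = 0.004873/30.43 = 0.0001601 hr
W = Wq + 1/μ = 0.0001601 + 0.05935 = 0.05951 hr

Final: 0.05951 hr


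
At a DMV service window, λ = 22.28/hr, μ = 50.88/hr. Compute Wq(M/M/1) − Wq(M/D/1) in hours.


ρ = 22.28/50.88 = 0.4379
Wq(M/M/1) = ρ/(μ−λ) = 0.4379/28.60 = 0.01531 hr
Wq(M/D/1) = ρ/(2(μ−λ)) = 0.007655 hr
Savings = 0.01531 − 0.007655 = 0.007655 hr

Final: 0.007655 hr


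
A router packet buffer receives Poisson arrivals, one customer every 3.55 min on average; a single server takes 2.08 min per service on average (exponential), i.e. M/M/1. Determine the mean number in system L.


λ = 60/3.55 = 16.9014 /hr
μ = 60/2.08 = 28.8462 /hr
ρ = λ/μ = 16.9014/28.8462 = 0.5859
L = ρ/(1−ρ) = 0.5859/0.4141 = 1.4150

Final: 1.4150


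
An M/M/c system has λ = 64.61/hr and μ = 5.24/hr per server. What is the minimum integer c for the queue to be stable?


Stability requires cμ > λ ⇔ c > λ/μ.
λ/μ = 64.61/5.24 = 12.3302
Minimum integer c = ⌊12.3302⌋ + 1 = 13
Check: 13·5.24 = 68.12 > 64.61, while 12·5.24 = 62.88 ≤ 64.61

Final: 13 servers


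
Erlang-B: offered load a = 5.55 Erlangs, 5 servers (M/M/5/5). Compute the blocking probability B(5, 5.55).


B(c,a) = (a^c/c!) / Σ_{k=0}^{c} a^k/k!
a^5/5! = 43.881723
Σ terms (k=0..5): 1.00000 + 5.55000 + 15.40125 + 28.49231 + 39.53308 + 43.88172 = 133.858369
B = 43.881723/133.858369 = 0.327822

Final: 0.327822


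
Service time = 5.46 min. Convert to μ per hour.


μ = 1/(service time) in consistent units.
1 hour = 60 min, so μ = 60/5.46 = 10.9890 per hour

Final: 10.9890 /hr


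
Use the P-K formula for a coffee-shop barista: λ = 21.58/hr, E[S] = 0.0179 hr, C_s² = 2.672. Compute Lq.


ρ = λ·E[S] = 21.58·0.0179 = 0.3863
Lq = ρ²(1+C_s²)/(2(1−ρ)) = 0.1492·(1+2.672)/(2·0.6137)
= 0.1492·3.6720/1.2274 = 0.44639

Final: 0.44639


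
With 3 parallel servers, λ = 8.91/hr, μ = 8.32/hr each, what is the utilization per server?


ρ = λ/(cμ) = 8.91/(3·8.32) = 8.91/24.96 = 0.3570

Final: 0.3570


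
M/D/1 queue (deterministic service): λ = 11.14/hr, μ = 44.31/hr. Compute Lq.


ρ = 11.14/44.31 = 0.2514
M/D/1: Lq = ρ²/(2(1−ρ)) = 0.06321/(2·0.7486) = 0.04222

Final: 0.04222


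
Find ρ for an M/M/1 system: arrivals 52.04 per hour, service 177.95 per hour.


ρ = λ/μ = 52.04/177.95 = 0.2924

Final: 0.2924


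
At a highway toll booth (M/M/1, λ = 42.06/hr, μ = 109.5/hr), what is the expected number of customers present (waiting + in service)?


ρ = λ/μ = 42.06/109.5 = 0.3841
L = ρ/(1−ρ) = 0.3841/(1 − 0.3841) = 0.3841/0.6159 = 0.6237

Final: 0.6237


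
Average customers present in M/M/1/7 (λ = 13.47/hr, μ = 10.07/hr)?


ρ = 13.47/10.07 = 1.3376
L = ρ[1 − (K+1)ρ^K + Kρ^(K+1)] / [(1−ρ)(1−ρ^(K+1))]
Numerator: 1.3376·(1 − 8·7.662436 + 7·10.249555) = 15.312452
Denominator: (-0.3376)·(-9.249555) = 3.122988
L = 15.312452/3.122988 = 4.9031

Final: 4.9031


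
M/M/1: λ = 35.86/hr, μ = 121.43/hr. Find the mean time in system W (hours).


W = 1/(μ−λ) = 1/(121.43 − 35.86) = 1/85.57 = 0.01169 hr

Final: 0.01169 hr


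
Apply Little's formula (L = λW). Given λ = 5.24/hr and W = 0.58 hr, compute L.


L = λW = 5.24·0.58 = 3.0392

Final: 3.0392


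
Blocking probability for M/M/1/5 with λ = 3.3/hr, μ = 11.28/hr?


ρ = λ/μ = 3.3/11.28 = 0.2926
P_K = (1−ρ)ρ^K/(1−ρ^(K+1)) = (0.7074·0.002143)/(1 − 0.0006269)
= 0.001516/0.999373 = 0.001517

Final: 0.001517


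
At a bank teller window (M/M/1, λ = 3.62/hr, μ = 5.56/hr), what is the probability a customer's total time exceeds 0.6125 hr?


W ~ Exponential(μ−λ) for M/M/1.
μ − λ = 5.56 − 3.62 = 1.9400
P(W > t) = e^{−(μ−λ)t} = e^{−1.1882} = 0.304754

Final: 0.304754


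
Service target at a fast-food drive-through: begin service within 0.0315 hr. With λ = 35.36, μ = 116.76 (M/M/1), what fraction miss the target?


ρ = 35.36/116.76 = 0.3028
P(Wq > t) = ρ·e^{−(μ−λ)t} = 0.3028·e^{−2.5641}
= 0.3028·0.076988 = 0.023315

Final: 0.023315


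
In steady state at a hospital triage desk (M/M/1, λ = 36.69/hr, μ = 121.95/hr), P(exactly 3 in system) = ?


ρ = 36.69/121.95 = 0.3009
P_n = (1−ρ)·ρ^n = (1 − 0.3009)·0.3009^3 = 0.6991·0.027233 = 0.019040

Final: 0.019040


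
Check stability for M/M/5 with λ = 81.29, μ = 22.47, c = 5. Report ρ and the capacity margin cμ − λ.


Total capacity cμ = 5·22.47 = 112.35/hr
ρ = λ/(cμ) = 81.29/112.35 = 0.7235
Stable ⇔ ρ < 1: YES
Spare capacity = cμ − λ = 112.35 − 81.29 = 31.06/hr

Final: ρ = 0.7235; stable; margin = 31.06/hr


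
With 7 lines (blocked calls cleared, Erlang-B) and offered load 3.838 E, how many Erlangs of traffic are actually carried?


B(7,3.838) = 0.054720 (Erlang-B)
Carried load = a(1 − B) = 3.838·(1 − 0.054720) = 3.838·0.945280 = 3.6280 E

Final: 3.6280 Erlangs


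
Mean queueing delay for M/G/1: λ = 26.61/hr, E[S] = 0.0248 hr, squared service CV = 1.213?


ρ = λ·E[S] = 26.61·0.0248 = 0.6599
E[S²] = E[S]²(1+C_s²) = 0.0248²·(1+1.213) = 0.001361
Wq = λ·E[S²]/(2(1−ρ)) = 26.61·0.001361/(2·0.3401) = 0.05325 hr

Final: 0.05325 hr


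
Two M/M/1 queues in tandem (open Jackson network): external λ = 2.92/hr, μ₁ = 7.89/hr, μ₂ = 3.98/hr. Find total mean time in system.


Each node sees arrival rate λ = 2.92/hr (tandem ⇒ throughput preserved).
W₁ = 1/(μ₁−λ) = 1/(7.89−2.92) = 0.20121 hr
W₂ = 1/(μ₂−λ) = 1/(3.98−2.92) = 0.94340 hr
W_total = W₁ + W₂ = 0.20121 + 0.94340 = 1.14460 hr

Final: 1.14460 hr


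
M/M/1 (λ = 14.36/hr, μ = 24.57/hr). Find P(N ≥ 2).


ρ = 14.36/24.57 = 0.5845
P(N ≥ n) = ρ^n = 0.5845^2 = 0.341585

Final: 0.341585


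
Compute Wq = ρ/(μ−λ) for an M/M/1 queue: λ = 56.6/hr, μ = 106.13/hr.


ρ = 56.6/106.13 = 0.5333
Wq = ρ/(μ−λ) = 0.5333/(106.13 − 56.6) = 0.5333/49.53 = 0.01077 hr

Final: 0.01077 hr


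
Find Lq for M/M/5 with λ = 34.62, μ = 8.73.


a = λ/μ = 3.9656; ρ = a/5 = 0.7931
P₀ = 0.013692
Lq = P₀·a^c·ρ / (c!·(1−ρ)²) = 0.013692·980.76306·0.7931/(120·0.04280)
= 2.07389

Final: 2.07389


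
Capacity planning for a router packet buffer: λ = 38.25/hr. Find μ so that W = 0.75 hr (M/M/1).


W = 1/(μ−λ) ⇒ μ − λ = 1/W = 1/0.75 = 1.3333
μ = λ + 1/W = 38.25 + 1.3333 = 39.5833 per hr

Final: 39.5833 /hr


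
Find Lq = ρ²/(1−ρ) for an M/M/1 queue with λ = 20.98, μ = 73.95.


ρ = 20.98/73.95 = 0.2837
Lq = ρ²/(1−ρ) = 0.08049/0.7163 = 0.1124

Final: 0.1124


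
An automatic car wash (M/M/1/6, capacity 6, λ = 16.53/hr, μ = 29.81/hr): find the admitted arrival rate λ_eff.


ρ = 0.5545; P_K = (1−ρ)ρ^6/(1−ρ^7) = 0.013163
λ_eff = λ(1 − P_K) = 16.53·(1 − 0.013163) = 16.53·0.986837 = 16.3124 /hr

Final: 16.3124 /hr


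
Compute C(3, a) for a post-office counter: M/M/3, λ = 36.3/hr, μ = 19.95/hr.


a = λ/μ = 1.8195; ρ = a/3 = 0.6065
P₀ = 0.142318 (from M/M/c formula)
C(c,a) = [a^c/(c!(1−ρ))]·P₀ = [6.02409/(6·0.3935)]·0.142318
= 2.55160·0.142318 = 0.363138

Final: 0.363138


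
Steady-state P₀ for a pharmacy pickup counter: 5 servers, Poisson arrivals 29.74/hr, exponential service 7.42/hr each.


a = λ/μ = 29.74/7.42 = 4.0081; ρ = a/c = 0.8016
Σ_{k=0}^{4} a^k/k! (terms k=0..4) = 1.00000 + 4.00809 + 8.03238 + 10.73149 + 10.75318 = 34.52513
Tail: a^5/(5!(1−ρ)) = 1034.39234/(120·0.1984) = 43.45104
P₀ = 1/(34.52513 + 43.45104) = 1/77.97617 = 0.012824

Final: 0.012824


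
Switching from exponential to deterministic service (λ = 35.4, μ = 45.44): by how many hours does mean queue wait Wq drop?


ρ = 35.4/45.44 = 0.7790
Wq(M/M/1) = ρ/(μ−λ) = 0.7790/10.04 = 0.07759 hr
Wq(M/D/1) = ρ/(2(μ−λ)) = 0.03880 hr
Savings = 0.07759 − 0.03880 = 0.03880 hr

Final: 0.03880 hr


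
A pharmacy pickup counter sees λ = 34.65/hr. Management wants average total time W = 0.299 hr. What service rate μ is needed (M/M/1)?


W = 1/(μ−λ) ⇒ μ − λ = 1/W = 1/0.299 = 3.3445
μ = λ + 1/W = 34.65 + 3.3445 = 37.9945 per hr

Final: 37.9945 /hr


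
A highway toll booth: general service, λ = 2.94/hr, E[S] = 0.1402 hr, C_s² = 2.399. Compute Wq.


ρ = λ·E[S] = 2.94·0.1402 = 0.4122
E[S²] = E[S]²(1+C_s²) = 0.1402²·(1+2.399) = 0.066811
Wq = λ·E[S²]/(2(1−ρ)) = 2.94·0.066811/(2·0.5878) = 0.16708 hr

Final: 0.16708 hr


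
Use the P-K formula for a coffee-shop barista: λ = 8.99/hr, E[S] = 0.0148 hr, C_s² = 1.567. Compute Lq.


ρ = λ·E[S] = 8.99·0.0148 = 0.1331
Lq = ρ²(1+C_s²)/(2(1−ρ)) = 0.01770·(1+1.567)/(2·0.8669)
= 0.01770·2.5670/1.7339 = 0.02621

Final: 0.02621


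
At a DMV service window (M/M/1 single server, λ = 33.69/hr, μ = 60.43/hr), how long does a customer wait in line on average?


ρ = 33.69/60.43 = 0.5575
Wq = ρ/(μ−λ) = 0.5575/(60.43 − 33.69) = 0.5575/26.74 = 0.02085 hr

Final: 0.02085 hr


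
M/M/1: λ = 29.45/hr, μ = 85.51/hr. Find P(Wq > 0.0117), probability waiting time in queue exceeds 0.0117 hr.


ρ = 29.45/85.51 = 0.3444
P(Wq > t) = ρ·e^{−(μ−λ)t} = 0.3444·e^{−0.6559}
= 0.3444·0.518974 = 0.178737

Final: 0.178737


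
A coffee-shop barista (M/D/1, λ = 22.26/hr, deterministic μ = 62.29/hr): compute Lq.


ρ = 22.26/62.29 = 0.3574
M/D/1: Lq = ρ²/(2(1−ρ)) = 0.1277/(2·0.6426) = 0.09936

Final: 0.09936


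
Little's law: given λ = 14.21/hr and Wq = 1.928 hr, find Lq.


Lq = λWq = 14.21·1.928 = 27.3969

Final: 27.3969


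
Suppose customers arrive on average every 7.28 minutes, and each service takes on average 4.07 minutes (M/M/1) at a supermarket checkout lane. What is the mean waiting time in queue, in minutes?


λ = 60/7.28 = 8.2418 /hr
μ = 60/4.07 = 14.7420 /hr
ρ = λ/μ = 8.2418/14.7420 = 0.5591
Wq = ρ/(μ−λ) = 0.5591/(14.7420−8.2418) = 0.08601 hr
In minutes: 0.08601·60 = 5.160 min

Final: 5.160 min


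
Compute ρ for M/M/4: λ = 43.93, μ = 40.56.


ρ = λ/(cμ) = 43.93/(4·40.56) = 43.93/162.24 = 0.2708

Final: 0.2708


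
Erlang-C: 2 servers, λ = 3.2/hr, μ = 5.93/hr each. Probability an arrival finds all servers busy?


a = λ/μ = 0.5396; ρ = a/2 = 0.2698
P₀ = 0.575033 (from M/M/c formula)
C(c,a) = [a^c/(c!(1−ρ))]·P₀ = [0.29120/(2·0.7302)]·0.575033
= 0.19940·0.575033 = 0.114662

Final: 0.114662


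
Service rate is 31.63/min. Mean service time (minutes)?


Mean service time = 1/μ = 1/31.63 minute = 0.03162 minute
In minutes: 0.03162 × 1 = 0.03162 min

Final: 0.03162 min


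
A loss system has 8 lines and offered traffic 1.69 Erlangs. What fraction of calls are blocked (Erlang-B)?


B(c,a) = (a^c/c!) / Σ_{k=0}^{c} a^k/k!
a^8/8! = 0.001650
Σ terms (k=0..8): 1.00000 + 1.69000 + 1.42805 + 0.80447 + 0.33989 + 0.11488 + 0.03236 + 0.007812 + 0.001650 = 5.419109
B = 0.001650/5.419109 = 0.0003045

Final: 0.0003045


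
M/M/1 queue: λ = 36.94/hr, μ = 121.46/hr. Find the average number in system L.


ρ = λ/μ = 36.94/121.46 = 0.3041
L = ρ/(1−ρ) = 0.3041/(1 − 0.3041) = 0.3041/0.6959 = 0.4371

Final: 0.4371


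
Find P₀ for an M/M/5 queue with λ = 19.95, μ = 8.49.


a = λ/μ = 19.95/8.49 = 2.3498; ρ = a/c = 0.4700
Σ_{k=0}^{4} a^k/k! (terms k=0..4) = 1.00000 + 2.34982 + 2.76083 + 2.16249 + 1.27037 = 9.54352
Tail: a^5/(5!(1−ρ)) = 71.64338/(120·0.5300) = 1.12639
P₀ = 1/(9.54352 + 1.12639) = 1/10.66991 = 0.093721

Final: 0.093721


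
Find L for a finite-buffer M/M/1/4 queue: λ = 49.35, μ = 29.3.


ρ = 49.35/29.3 = 1.6843
L = ρ[1 − (K+1)ρ^K + Kρ^(K+1)] / [(1−ρ)(1−ρ^(K+1))]
Numerator: 1.6843·(1 − 5·8.047818 + 4·13.554943) = 25.231965
Denominator: (-0.6843)·(-12.554943) = 8.591352
L = 25.231965/8.591352 = 2.9369

Final: 2.9369


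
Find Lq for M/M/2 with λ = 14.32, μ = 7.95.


a = λ/μ = 1.8013; ρ = a/2 = 0.9006
P₀ = 0.052283
Lq = P₀·a^c·ρ / (c!·(1−ρ)²) = 0.052283·3.24453·0.9006/(2·0.009875)
= 7.73589

Final: 7.73589


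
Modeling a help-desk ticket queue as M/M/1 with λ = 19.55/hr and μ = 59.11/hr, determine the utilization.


ρ = λ/μ = 19.55/59.11 = 0.3307

Final: 0.3307


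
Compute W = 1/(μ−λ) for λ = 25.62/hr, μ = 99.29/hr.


W = 1/(μ−λ) = 1/(99.29 − 25.62) = 1/73.67 = 0.01357 hr

Final: 0.01357 hr


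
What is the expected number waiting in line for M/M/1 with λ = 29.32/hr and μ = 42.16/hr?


ρ = 29.32/42.16 = 0.6954
Lq = ρ²/(1−ρ) = 0.4836/0.3046 = 1.5880

Final: 1.5880


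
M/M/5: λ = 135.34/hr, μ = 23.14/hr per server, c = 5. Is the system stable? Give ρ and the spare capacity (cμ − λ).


Total capacity cμ = 5·23.14 = 115.70/hr
ρ = λ/(cμ) = 135.34/115.70 = 1.1697
Stable ⇔ ρ < 1: NO
Spare capacity = cμ − λ = 115.70 − 135.34 = -19.64/hr

Final: ρ = 1.1697; unstable; margin = -19.64/hr


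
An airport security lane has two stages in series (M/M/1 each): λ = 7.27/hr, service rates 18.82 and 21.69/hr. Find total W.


Each node sees arrival rate λ = 7.27/hr (tandem ⇒ throughput preserved).
W₁ = 1/(μ₁−λ) = 1/(18.82−7.27) = 0.08658 hr
W₂ = 1/(μ₂−λ) = 1/(21.69−7.27) = 0.06935 hr
W_total = W₁ + W₂ = 0.08658 + 0.06935 = 0.15593 hr

Final: 0.15593 hr


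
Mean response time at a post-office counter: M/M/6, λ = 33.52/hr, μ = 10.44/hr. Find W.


a = 3.2107; ρ = 0.5351; P₀ = 0.039330
Lq = P₀·a^c·ρ/(c!(1−ρ)²) = 0.14818
Wq = Lq/λ = 0.14818/33.52 = 0.004421 hr
W = Wq + 1/μ = 0.004421 + 0.09579 = 0.10021 hr

Final: 0.10021 hr


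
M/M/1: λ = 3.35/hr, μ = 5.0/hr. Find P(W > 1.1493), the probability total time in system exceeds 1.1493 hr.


W ~ Exponential(μ−λ) for M/M/1.
μ − λ = 5.0 − 3.35 = 1.6500
P(W > t) = e^{−(μ−λ)t} = e^{−1.8963} = 0.150116

Final: 0.150116


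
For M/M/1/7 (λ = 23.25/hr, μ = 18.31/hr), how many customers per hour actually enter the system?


ρ = 1.2698; P_K = (1−ρ)ρ^7/(1−ρ^8) = 0.249368
λ_eff = λ(1 − P_K) = 23.25·(1 − 0.249368) = 23.25·0.750632 = 17.4522 /hr

Final: 17.4522 /hr


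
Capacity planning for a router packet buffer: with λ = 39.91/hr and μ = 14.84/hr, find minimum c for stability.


Stability requires cμ > λ ⇔ c > λ/μ.
λ/μ = 39.91/14.84 = 2.6894
Minimum integer c = ⌊2.6894⌋ + 1 = 3
Check: 3·14.84 = 44.52 > 39.91, while 2·14.84 = 29.68 ≤ 39.91

Final: 3 servers


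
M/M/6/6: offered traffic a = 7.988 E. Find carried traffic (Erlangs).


B(6,7.988) = 0.389098 (Erlang-B)
Carried load = a(1 − B) = 7.988·(1 − 0.389098) = 7.988·0.610902 = 4.8799 E

Final: 4.8799 Erlangs


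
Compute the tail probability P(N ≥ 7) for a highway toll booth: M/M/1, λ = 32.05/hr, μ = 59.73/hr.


ρ = 32.05/59.73 = 0.5366
P(N ≥ n) = ρ^n = 0.5366^7 = 0.012807

Final: 0.012807


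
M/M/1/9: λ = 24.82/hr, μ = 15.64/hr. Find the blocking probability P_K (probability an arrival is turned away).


ρ = λ/μ = 24.82/15.64 = 1.5870
P_K = (1−ρ)ρ^K/(1−ρ^(K+1)) = (-0.5870·63.838880)/(1 − 101.309526)
= -37.470647/-100.309526 = 0.373550

Final: 0.373550


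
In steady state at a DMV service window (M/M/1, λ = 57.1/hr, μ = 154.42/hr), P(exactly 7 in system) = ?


ρ = 57.1/154.42 = 0.3698
P_n = (1−ρ)·ρ^n = (1 − 0.3698)·0.3698^7 = 0.6302·0.0009452 = 0.0005957

Final: 0.0005957


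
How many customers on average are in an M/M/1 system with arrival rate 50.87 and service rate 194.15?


ρ = λ/μ = 50.87/194.15 = 0.2620
L = ρ/(1−ρ) = 0.2620/(1 − 0.2620) = 0.2620/0.7380 = 0.3550

Final: 0.3550


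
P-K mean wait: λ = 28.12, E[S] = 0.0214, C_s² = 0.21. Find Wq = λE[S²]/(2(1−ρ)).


ρ = λ·E[S] = 28.12·0.0214 = 0.6018
E[S²] = E[S]²(1+C_s²) = 0.0214²·(1+0.21) = 0.0005541
Wq = λ·E[S²]/(2(1−ρ)) = 28.12·0.0005541/(2·0.3982) = 0.01956 hr

Final: 0.01956 hr


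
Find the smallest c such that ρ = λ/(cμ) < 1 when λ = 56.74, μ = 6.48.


Stability requires cμ > λ ⇔ c > λ/μ.
λ/μ = 56.74/6.48 = 8.7562
Minimum integer c = ⌊8.7562⌋ + 1 = 9
Check: 9·6.48 = 58.32 > 56.74, while 8·6.48 = 51.84 ≤ 56.74

Final: 9 servers


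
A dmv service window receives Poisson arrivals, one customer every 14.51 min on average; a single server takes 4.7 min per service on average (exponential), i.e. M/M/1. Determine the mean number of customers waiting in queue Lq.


λ = 60/14.51 = 4.1351 /hr
μ = 60/4.7 = 12.7660 /hr
ρ = λ/μ = 4.1351/12.7660 = 0.3239
Lq = ρ²/(1−ρ) = 0.1049/0.6761 = 0.1552

Final: 0.1552


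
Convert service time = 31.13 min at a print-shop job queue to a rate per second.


μ = 1/(service time) in consistent units.
1 second = 0.0166667 min, so μ = 0.0166667/31.13 = 0.0005354 per second

Final: 0.0005354 /sec


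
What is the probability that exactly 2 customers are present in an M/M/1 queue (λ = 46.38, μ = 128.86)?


ρ = 46.38/128.86 = 0.3599
P_n = (1−ρ)·ρ^n = (1 − 0.3599)·0.3599^2 = 0.6401·0.129546 = 0.082919

Final: 0.082919


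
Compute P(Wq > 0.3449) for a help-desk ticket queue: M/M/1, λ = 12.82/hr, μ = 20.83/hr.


ρ = 12.82/20.83 = 0.6155
P(Wq > t) = ρ·e^{−(μ−λ)t} = 0.6155·e^{−2.7626}
= 0.6155·0.063124 = 0.038850

Final: 0.038850


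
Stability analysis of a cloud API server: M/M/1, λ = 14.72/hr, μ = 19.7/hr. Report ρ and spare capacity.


Total capacity cμ = 1·19.7 = 19.70/hr
ρ = λ/(cμ) = 14.72/19.70 = 0.7472
Stable ⇔ ρ < 1: YES
Spare capacity = cμ − λ = 19.70 − 14.72 = 4.98/hr

Final: ρ = 0.7472; stable; margin = 4.98/hr


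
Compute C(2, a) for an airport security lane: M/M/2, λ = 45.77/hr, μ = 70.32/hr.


a = λ/μ = 0.6509; ρ = a/2 = 0.3254
P₀ = 0.508932 (from M/M/c formula)
C(c,a) = [a^c/(c!(1−ρ))]·P₀ = [0.42365/(2·0.6746)]·0.508932
= 0.31402·0.508932 = 0.159814

Final: 0.159814


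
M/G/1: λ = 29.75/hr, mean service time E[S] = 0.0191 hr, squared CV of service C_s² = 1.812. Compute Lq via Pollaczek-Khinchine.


ρ = λ·E[S] = 29.75·0.0191 = 0.5682
Lq = ρ²(1+C_s²)/(2(1−ρ)) = 0.3229·(1+1.812)/(2·0.4318)
= 0.3229·2.8120/0.8636 = 1.05140

Final: 1.05140


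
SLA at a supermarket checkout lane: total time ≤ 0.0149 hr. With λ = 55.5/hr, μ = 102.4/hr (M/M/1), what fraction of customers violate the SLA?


W ~ Exponential(μ−λ) for M/M/1.
μ − λ = 102.4 − 55.5 = 46.9000
P(W > t) = e^{−(μ−λ)t} = e^{−0.6988} = 0.497177

Final: 0.497177


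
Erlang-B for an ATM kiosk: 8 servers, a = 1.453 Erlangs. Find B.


B(c,a) = (a^c/c!) / Σ_{k=0}^{c} a^k/k!
a^8/8! = 0.0004927
Σ terms (k=0..8): 1.00000 + 1.45300 + 1.05560 + 0.51126 + 0.18572 + 0.05397 + 0.01307 + 0.002713 + 0.0004927 = 4.275830
B = 0.0004927/4.275830 = 0.0001152

Final: 0.0001152


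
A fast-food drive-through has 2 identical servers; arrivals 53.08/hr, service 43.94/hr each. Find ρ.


ρ = λ/(cμ) = 53.08/(2·43.94) = 53.08/87.88 = 0.6040

Final: 0.6040


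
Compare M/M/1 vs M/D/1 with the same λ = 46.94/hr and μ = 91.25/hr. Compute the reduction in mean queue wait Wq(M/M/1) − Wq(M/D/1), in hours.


ρ = 46.94/91.25 = 0.5144
Wq(M/M/1) = ρ/(μ−λ) = 0.5144/44.31 = 0.01161 hr
Wq(M/D/1) = ρ/(2(μ−λ)) = 0.005805 hr
Savings = 0.01161 − 0.005805 = 0.005805 hr

Final: 0.005805 hr


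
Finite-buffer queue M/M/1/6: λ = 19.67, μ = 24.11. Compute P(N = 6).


ρ = λ/μ = 19.67/24.11 = 0.8158
P_K = (1−ρ)ρ^K/(1−ρ^(K+1)) = (0.1842·0.294878)/(1 − 0.240575)
= 0.054304/0.759425 = 0.071506

Final: 0.071506


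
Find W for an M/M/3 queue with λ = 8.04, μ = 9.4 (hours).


a = 0.8553; ρ = 0.2851; P₀ = 0.422479
Lq = P₀·a^c·ρ/(c!(1−ρ)²) = 0.02458
Wq = Lq/λ = 0.02458/8.04 = 0.003057 hr
W = Wq + 1/μ = 0.003057 + 0.10638 = 0.10944 hr

Final: 0.10944 hr


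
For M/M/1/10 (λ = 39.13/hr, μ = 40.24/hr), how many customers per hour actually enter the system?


ρ = 0.9724; P_K = (1−ρ)ρ^10/(1−ρ^11) = 0.078735
λ_eff = λ(1 − P_K) = 39.13·(1 − 0.078735) = 39.13·0.921265 = 36.0491 /hr

Final: 36.0491 /hr


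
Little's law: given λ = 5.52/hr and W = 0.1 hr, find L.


L = λW = 5.52·0.1 = 0.5520

Final: 0.5520


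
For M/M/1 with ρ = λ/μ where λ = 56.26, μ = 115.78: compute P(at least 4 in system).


ρ = 56.26/115.78 = 0.4859
P(N ≥ n) = ρ^n = 0.4859^4 = 0.055753

Final: 0.055753


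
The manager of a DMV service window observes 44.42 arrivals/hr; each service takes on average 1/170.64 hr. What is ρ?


ρ = λ/μ = 44.42/170.64 = 0.2603

Final: 0.2603


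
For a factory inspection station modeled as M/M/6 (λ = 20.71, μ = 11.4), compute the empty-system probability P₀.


a = λ/μ = 20.71/11.4 = 1.8167; ρ = a/c = 0.3028
Σ_{k=0}^{5} a^k/k! (terms k=0..5) = 1.00000 + 1.81667 + 1.65014 + 0.99925 + 0.45383 + 0.16489 = 6.08477
Tail: a^6/(6!(1−ρ)) = 35.94608/(720·0.6972) = 0.07161
P₀ = 1/(6.08477 + 0.07161) = 1/6.15638 = 0.162433

Final: 0.162433


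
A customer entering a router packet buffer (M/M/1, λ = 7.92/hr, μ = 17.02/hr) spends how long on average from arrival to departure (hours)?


W = 1/(μ−λ) = 1/(17.02 − 7.92) = 1/9.10 = 0.1099 hr

Final: 0.1099 hr


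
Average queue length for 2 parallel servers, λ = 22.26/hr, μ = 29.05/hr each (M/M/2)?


a = λ/μ = 0.7663; ρ = a/2 = 0.3831
P₀ = 0.445993
Lq = P₀·a^c·ρ / (c!·(1−ρ)²) = 0.445993·0.58716·0.3831/(2·0.38053)
= 0.13183

Final: 0.13183


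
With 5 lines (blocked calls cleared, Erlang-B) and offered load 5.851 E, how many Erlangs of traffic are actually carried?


B(5,5.851) = 0.349870 (Erlang-B)
Carried load = a(1 − B) = 5.851·(1 − 0.349870) = 5.851·0.650130 = 3.8039 E

Final: 3.8039 Erlangs


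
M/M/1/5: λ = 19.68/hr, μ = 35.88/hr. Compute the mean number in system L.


ρ = 19.68/35.88 = 0.5485
L = ρ[1 − (K+1)ρ^K + Kρ^(K+1)] / [(1−ρ)(1−ρ^(K+1))]
Numerator: 0.5485·(1 − 6·0.049644 + 5·0.027229) = 0.459795
Denominator: (0.4515)·(0.972771) = 0.439211
L = 0.459795/0.439211 = 1.0469

Final: 1.0469


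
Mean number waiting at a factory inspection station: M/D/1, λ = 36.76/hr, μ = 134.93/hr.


ρ = 36.76/134.93 = 0.2724
M/D/1: Lq = ρ²/(2(1−ρ)) = 0.07422/(2·0.7276) = 0.05101

Final: 0.05101


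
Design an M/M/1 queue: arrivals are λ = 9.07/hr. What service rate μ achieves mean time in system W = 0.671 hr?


W = 1/(μ−λ) ⇒ μ − λ = 1/W = 1/0.671 = 1.4903
μ = λ + 1/W = 9.07 + 1.4903 = 10.5603 per hr

Final: 10.5603 /hr


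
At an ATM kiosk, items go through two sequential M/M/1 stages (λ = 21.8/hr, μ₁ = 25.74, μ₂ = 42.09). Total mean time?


Each node sees arrival rate λ = 21.8/hr (tandem ⇒ throughput preserved).
W₁ = 1/(μ₁−λ) = 1/(25.74−21.8) = 0.25381 hr
W₂ = 1/(μ₂−λ) = 1/(42.09−21.8) = 0.04929 hr
W_total = W₁ + W₂ = 0.25381 + 0.04929 = 0.30309 hr

Final: 0.30309 hr


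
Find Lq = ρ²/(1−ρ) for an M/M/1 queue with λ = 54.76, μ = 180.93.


ρ = 54.76/180.93 = 0.3027
Lq = ρ²/(1−ρ) = 0.09160/0.6973 = 0.1314

Final: 0.1314


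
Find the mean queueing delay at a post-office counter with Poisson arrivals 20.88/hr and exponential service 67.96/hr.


ρ = 20.88/67.96 = 0.3072
Wq = ρ/(μ−λ) = 0.3072/(67.96 − 20.88) = 0.3072/47.08 = 0.006526 hr

Final: 0.006526 hr


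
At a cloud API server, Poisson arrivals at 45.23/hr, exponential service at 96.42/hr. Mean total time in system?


W = 1/(μ−λ) = 1/(96.42 − 45.23) = 1/51.19 = 0.01954 hr

Final: 0.01954 hr


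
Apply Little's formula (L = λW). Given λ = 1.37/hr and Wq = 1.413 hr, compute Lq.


Lq = λWq = 1.37·1.413 = 1.9358

Final: 1.9358


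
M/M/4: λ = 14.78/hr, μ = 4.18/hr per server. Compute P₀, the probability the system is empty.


a = λ/μ = 14.78/4.18 = 3.5359; ρ = a/c = 0.8840
Σ_{k=0}^{3} a^k/k! (terms k=0..3) = 1.00000 + 3.53589 + 6.25124 + 7.36789 = 18.15502
Tail: a^4/(4!(1−ρ)) = 156.31210/(24·0.1160) = 56.13270
P₀ = 1/(18.15502 + 56.13270) = 1/74.28772 = 0.013461

Final: 0.013461


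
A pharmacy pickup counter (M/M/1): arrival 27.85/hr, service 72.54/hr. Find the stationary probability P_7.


ρ = 27.85/72.54 = 0.3839
P_n = (1−ρ)·ρ^n = (1 − 0.3839)·0.3839^7 = 0.6161·0.001230 = 0.0007575

Final: 0.0007575


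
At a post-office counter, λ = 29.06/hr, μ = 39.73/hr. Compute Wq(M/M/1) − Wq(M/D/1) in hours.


ρ = 29.06/39.73 = 0.7314
Wq(M/M/1) = ρ/(μ−λ) = 0.7314/10.67 = 0.06855 hr
Wq(M/D/1) = ρ/(2(μ−λ)) = 0.03428 hr
Savings = 0.06855 − 0.03428 = 0.03428 hr

Final: 0.03428 hr


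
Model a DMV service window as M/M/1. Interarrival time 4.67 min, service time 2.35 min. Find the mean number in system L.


λ = 60/4.67 = 12.8480 /hr
μ = 60/2.35 = 25.5319 /hr
ρ = λ/μ = 12.8480/25.5319 = 0.5032
L = ρ/(1−ρ) = 0.5032/0.4968 = 1.0129

Final: 1.0129


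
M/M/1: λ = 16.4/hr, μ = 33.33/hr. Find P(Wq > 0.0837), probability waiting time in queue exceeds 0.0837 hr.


ρ = 16.4/33.33 = 0.4920
P(Wq > t) = ρ·e^{−(μ−λ)t} = 0.4920·e^{−1.4170}
= 0.4920·0.242430 = 0.119288

Final: 0.119288


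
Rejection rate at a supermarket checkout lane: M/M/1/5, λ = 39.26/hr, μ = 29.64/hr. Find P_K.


ρ = λ/μ = 39.26/29.64 = 1.3246
P_K = (1−ρ)ρ^K/(1−ρ^(K+1)) = (-0.3246·4.077186)/(1 − 5.400483)
= -1.323297/-4.400483 = 0.300716

Final: 0.300716


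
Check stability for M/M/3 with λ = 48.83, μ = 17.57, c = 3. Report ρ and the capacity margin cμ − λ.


Total capacity cμ = 3·17.57 = 52.71/hr
ρ = λ/(cμ) = 48.83/52.71 = 0.9264
Stable ⇔ ρ < 1: YES
Spare capacity = cμ − λ = 52.71 − 48.83 = 3.88/hr

Final: ρ = 0.9264; stable; margin = 3.88/hr


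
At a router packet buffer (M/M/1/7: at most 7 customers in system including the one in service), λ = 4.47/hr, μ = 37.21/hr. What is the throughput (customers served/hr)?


ρ = 0.1201; P_K = (1−ρ)ρ^7/(1−ρ^8) = 0.0000003177
λ_eff = λ(1 − P_K) = 4.47·(1 − 0.0000003177) = 4.47·1.000000 = 4.4700 /hr

Final: 4.4700 /hr


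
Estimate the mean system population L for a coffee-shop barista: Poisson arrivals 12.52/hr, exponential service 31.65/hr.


ρ = λ/μ = 12.52/31.65 = 0.3956
L = ρ/(1−ρ) = 0.3956/(1 − 0.3956) = 0.3956/0.6044 = 0.6545

Final: 0.6545


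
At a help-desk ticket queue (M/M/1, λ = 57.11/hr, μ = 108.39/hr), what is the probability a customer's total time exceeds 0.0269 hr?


W ~ Exponential(μ−λ) for M/M/1.
μ − λ = 108.39 − 57.11 = 51.2800
P(W > t) = e^{−(μ−λ)t} = e^{−1.3794} = 0.251721

Final: 0.251721


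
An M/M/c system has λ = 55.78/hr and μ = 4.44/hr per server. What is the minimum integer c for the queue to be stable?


Stability requires cμ > λ ⇔ c > λ/μ.
λ/μ = 55.78/4.44 = 12.5631
Minimum integer c = ⌊12.5631⌋ + 1 = 13
Check: 13·4.44 = 57.72 > 55.78, while 12·4.44 = 53.28 ≤ 55.78

Final: 13 servers


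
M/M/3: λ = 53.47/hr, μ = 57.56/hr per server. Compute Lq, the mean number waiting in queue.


a = λ/μ = 0.9289; ρ = a/3 = 0.3096
P₀ = 0.391552
Lq = P₀·a^c·ρ / (c!·(1−ρ)²) = 0.391552·0.80162·0.3096/(6·0.47659)
= 0.03399

Final: 0.03399


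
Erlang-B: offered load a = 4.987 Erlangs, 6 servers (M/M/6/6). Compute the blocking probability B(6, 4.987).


B(c,a) = (a^c/c!) / Σ_{k=0}^{c} a^k/k!
a^6/6! = 21.365040
Σ terms (k=0..6): 1.00000 + 4.98700 + 12.43508 + 20.67126 + 25.77189 + 25.70488 + 21.36504 = 111.935149
B = 21.365040/111.935149 = 0.190870

Final: 0.190870


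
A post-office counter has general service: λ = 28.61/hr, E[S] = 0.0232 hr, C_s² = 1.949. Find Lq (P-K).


ρ = λ·E[S] = 28.61·0.0232 = 0.6638
Lq = ρ²(1+C_s²)/(2(1−ρ)) = 0.4406·(1+1.949)/(2·0.3362)
= 0.4406·2.9490/0.6725 = 1.93195

Final: 1.93195


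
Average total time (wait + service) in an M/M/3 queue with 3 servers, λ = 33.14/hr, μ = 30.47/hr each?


a = 1.0876; ρ = 0.3625; P₀ = 0.331622
Lq = P₀·a^c·ρ/(c!(1−ρ)²) = 0.06344
Wq = Lq/λ = 0.06344/33.14 = 0.001914 hr
W = Wq + 1/μ = 0.001914 + 0.03282 = 0.03473 hr

Final: 0.03473 hr


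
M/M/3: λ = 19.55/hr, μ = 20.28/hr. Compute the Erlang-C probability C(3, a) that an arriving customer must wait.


a = λ/μ = 0.9640; ρ = a/3 = 0.3213
P₀ = 0.377550 (from M/M/c formula)
C(c,a) = [a^c/(c!(1−ρ))]·P₀ = [0.89585/(6·0.6787)]·0.377550
= 0.22000·0.377550 = 0.083062

Final: 0.083062


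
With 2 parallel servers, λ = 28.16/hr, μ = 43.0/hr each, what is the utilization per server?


ρ = λ/(cμ) = 28.16/(2·43.0) = 28.16/86.00 = 0.3274

Final: 0.3274


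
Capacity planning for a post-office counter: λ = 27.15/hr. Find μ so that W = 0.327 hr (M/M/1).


W = 1/(μ−λ) ⇒ μ − λ = 1/W = 1/0.327 = 3.0581
μ = λ + 1/W = 27.15 + 3.0581 = 30.2081 per hr

Final: 30.2081 /hr


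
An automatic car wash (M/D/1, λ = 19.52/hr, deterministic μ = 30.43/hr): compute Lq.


ρ = 19.52/30.43 = 0.6415
M/D/1: Lq = ρ²/(2(1−ρ)) = 0.4115/(2·0.3585) = 0.57386

Final: 0.57386


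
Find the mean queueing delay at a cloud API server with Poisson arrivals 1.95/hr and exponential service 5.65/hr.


ρ = 1.95/5.65 = 0.3451
Wq = ρ/(μ−λ) = 0.3451/(5.65 − 1.95) = 0.3451/3.70 = 0.09328 hr

Final: 0.09328 hr


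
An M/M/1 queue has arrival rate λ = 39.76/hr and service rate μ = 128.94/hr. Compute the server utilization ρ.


ρ = λ/μ = 39.76/128.94 = 0.3084

Final: 0.3084


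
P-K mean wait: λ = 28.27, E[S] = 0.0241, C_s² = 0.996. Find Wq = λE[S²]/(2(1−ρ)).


ρ = λ·E[S] = 28.27·0.0241 = 0.6813
E[S²] = E[S]²(1+C_s²) = 0.0241²·(1+0.996) = 0.001159
Wq = λ·E[S²]/(2(1−ρ)) = 28.27·0.001159/(2·0.3187) = 0.05142 hr

Final: 0.05142 hr


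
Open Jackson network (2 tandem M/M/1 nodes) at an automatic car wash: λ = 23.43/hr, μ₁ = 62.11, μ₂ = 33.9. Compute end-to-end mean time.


Each node sees arrival rate λ = 23.43/hr (tandem ⇒ throughput preserved).
W₁ = 1/(μ₁−λ) = 1/(62.11−23.43) = 0.02585 hr
W₂ = 1/(μ₂−λ) = 1/(33.9−23.43) = 0.09551 hr
W_total = W₁ + W₂ = 0.02585 + 0.09551 = 0.12136 hr

Final: 0.12136 hr


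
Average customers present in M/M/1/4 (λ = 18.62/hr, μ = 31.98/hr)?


ρ = 18.62/31.98 = 0.5822
L = ρ[1 − (K+1)ρ^K + Kρ^(K+1)] / [(1−ρ)(1−ρ^(K+1))]
Numerator: 0.5822·(1 − 5·0.114922 + 4·0.066912) = 0.403513
Denominator: (0.4178)·(0.933088) = 0.389808
L = 0.403513/0.389808 = 1.0352

Final: 1.0352


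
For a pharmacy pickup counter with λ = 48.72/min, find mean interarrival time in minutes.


Mean interarrival time = 1/λ = 1/48.72 minute = 0.02053 minute
In minutes: 0.02053 × 1 = 0.02053 min

Final: 0.02053 min


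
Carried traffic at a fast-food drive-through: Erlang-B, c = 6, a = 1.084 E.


B(6,1.084) = 0.0007623 (Erlang-B)
Carried load = a(1 − B) = 1.084·(1 − 0.0007623) = 1.084·0.999238 = 1.0832 E

Final: 1.0832 Erlangs


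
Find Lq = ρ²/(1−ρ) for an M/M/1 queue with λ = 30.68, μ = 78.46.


ρ = 30.68/78.46 = 0.3910
Lq = ρ²/(1−ρ) = 0.1529/0.6090 = 0.2511

Final: 0.2511


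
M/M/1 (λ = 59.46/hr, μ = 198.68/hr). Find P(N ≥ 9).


ρ = 59.46/198.68 = 0.2993
P(N ≥ n) = ρ^n = 0.2993^9 = 0.00001926

Final: 0.00001926


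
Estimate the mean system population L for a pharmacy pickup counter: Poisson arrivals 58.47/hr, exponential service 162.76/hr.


ρ = λ/μ = 58.47/162.76 = 0.3592
L = ρ/(1−ρ) = 0.3592/(1 − 0.3592) = 0.3592/0.6408 = 0.5606

Final: 0.5606


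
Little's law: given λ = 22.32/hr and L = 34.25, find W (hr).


W = L/λ = 34.25/22.32 = 1.5345 hr

Final: 1.5345 hr


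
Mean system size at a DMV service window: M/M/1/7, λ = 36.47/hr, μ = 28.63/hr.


ρ = 36.47/28.63 = 1.2738
L = ρ[1 − (K+1)ρ^K + Kρ^(K+1)] / [(1−ρ)(1−ρ^(K+1))]
Numerator: 1.2738·(1 − 8·5.442531 + 7·6.932906) = 7.630415
Denominator: (-0.2738)·(-5.932906) = 1.624659
L = 7.630415/1.624659 = 4.6966

Final: 4.6966


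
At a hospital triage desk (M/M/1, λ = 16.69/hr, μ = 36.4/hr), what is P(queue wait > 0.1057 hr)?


ρ = 16.69/36.4 = 0.4585
P(Wq > t) = ρ·e^{−(μ−λ)t} = 0.4585·e^{−2.0833}
= 0.4585·0.124513 = 0.057091

Final: 0.057091


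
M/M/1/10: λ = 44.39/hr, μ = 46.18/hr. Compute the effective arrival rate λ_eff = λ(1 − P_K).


ρ = 0.9612; P_K = (1−ρ)ρ^10/(1−ρ^11) = 0.074024
λ_eff = λ(1 − P_K) = 44.39·(1 − 0.074024) = 44.39·0.925976 = 41.1041 /hr

Final: 41.1041 /hr


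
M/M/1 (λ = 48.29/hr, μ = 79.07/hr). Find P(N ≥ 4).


ρ = 48.29/79.07 = 0.6107
P(N ≥ n) = ρ^n = 0.6107^4 = 0.139118

Final: 0.139118


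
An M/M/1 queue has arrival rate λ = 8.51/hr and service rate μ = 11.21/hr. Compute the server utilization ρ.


ρ = λ/μ = 8.51/11.21 = 0.7591

Final: 0.7591


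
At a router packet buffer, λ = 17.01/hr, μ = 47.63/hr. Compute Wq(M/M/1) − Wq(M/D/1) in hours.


ρ = 17.01/47.63 = 0.3571
Wq(M/M/1) = ρ/(μ−λ) = 0.3571/30.62 = 0.01166 hr
Wq(M/D/1) = ρ/(2(μ−λ)) = 0.005832 hr
Savings = 0.01166 − 0.005832 = 0.005832 hr

Final: 0.005832 hr


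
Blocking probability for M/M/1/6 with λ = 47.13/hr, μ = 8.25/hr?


ρ = λ/μ = 47.13/8.25 = 5.7127
P_K = (1−ρ)ρ^K/(1−ρ^(K+1)) = (-4.7127·34758.493679)/(1 − 198565.794797)
= -163807.301118/-198564.794797 = 0.824956

Final: 0.824956


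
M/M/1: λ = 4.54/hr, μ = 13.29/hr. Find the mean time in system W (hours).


W = 1/(μ−λ) = 1/(13.29 − 4.54) = 1/8.75 = 0.1143 hr

Final: 0.1143 hr


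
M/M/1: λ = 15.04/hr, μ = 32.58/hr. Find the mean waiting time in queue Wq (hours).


ρ = 15.04/32.58 = 0.4616
Wq = ρ/(μ−λ) = 0.4616/(32.58 − 15.04) = 0.4616/17.54 = 0.02632 hr

Final: 0.02632 hr


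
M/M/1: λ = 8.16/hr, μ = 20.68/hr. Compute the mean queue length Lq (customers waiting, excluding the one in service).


ρ = 8.16/20.68 = 0.3946
Lq = ρ²/(1−ρ) = 0.1557/0.6054 = 0.2572

Final: 0.2572


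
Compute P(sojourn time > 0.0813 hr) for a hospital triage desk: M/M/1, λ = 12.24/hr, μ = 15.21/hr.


W ~ Exponential(μ−λ) for M/M/1.
μ − λ = 15.21 − 12.24 = 2.9700
P(W > t) = e^{−(μ−λ)t} = e^{−0.2415} = 0.785479

Final: 0.785479


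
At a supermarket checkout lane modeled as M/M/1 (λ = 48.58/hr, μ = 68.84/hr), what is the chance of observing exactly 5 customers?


ρ = 48.58/68.84 = 0.7057
P_n = (1−ρ)·ρ^n = (1 − 0.7057)·0.7057^5 = 0.2943·0.175018 = 0.051509

Final: 0.051509


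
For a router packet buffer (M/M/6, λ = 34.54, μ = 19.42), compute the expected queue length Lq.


a = λ/μ = 1.7786; ρ = a/6 = 0.2964
P₀ = 0.168756
Lq = P₀·a^c·ρ / (c!·(1−ρ)²) = 0.168756·31.65473·0.2964/(720·0.49501)
= 0.004443

Final: 0.004443


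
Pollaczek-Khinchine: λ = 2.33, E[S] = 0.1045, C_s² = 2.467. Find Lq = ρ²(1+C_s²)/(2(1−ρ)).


ρ = λ·E[S] = 2.33·0.1045 = 0.2435
Lq = ρ²(1+C_s²)/(2(1−ρ)) = 0.05928·(1+2.467)/(2·0.7565)
= 0.05928·3.4670/1.5130 = 0.13585

Final: 0.13585


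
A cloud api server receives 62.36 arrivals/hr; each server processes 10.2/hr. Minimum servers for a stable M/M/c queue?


Stability requires cμ > λ ⇔ c > λ/μ.
λ/μ = 62.36/10.2 = 6.1137
Minimum integer c = ⌊6.1137⌋ + 1 = 7
Check: 7·10.2 = 71.40 > 62.36, while 6·10.2 = 61.20 ≤ 62.36

Final: 7 servers


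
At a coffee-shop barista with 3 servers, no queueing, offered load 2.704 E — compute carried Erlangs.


B(3,2.704) = 0.309257 (Erlang-B)
Carried load = a(1 − B) = 2.704·(1 − 0.309257) = 2.704·0.690743 = 1.8678 E

Final: 1.8678 Erlangs


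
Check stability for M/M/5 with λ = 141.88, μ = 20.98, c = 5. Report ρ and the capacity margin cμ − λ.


Total capacity cμ = 5·20.98 = 104.90/hr
ρ = λ/(cμ) = 141.88/104.90 = 1.3525
Stable ⇔ ρ < 1: NO
Spare capacity = cμ − λ = 104.90 − 141.88 = -36.98/hr

Final: ρ = 1.3525; unstable; margin = -36.98/hr


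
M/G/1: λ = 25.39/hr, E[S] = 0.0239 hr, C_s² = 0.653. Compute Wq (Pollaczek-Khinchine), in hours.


ρ = λ·E[S] = 25.39·0.0239 = 0.6068
E[S²] = E[S]²(1+C_s²) = 0.0239²·(1+0.653) = 0.0009442
Wq = λ·E[S²]/(2(1−ρ)) = 25.39·0.0009442/(2·0.3932) = 0.03049 hr

Final: 0.03049 hr
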